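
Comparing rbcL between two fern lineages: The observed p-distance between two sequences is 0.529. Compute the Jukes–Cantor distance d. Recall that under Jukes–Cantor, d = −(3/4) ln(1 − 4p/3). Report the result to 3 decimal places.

0.916

d = −(3/4) ln(1 − 4p/3) = −0.75 ln(1 − 0.705333) = −0.75 ln(0.294667)
  = −0.75 × (-1.221909) = 0.916432 substitutions/site.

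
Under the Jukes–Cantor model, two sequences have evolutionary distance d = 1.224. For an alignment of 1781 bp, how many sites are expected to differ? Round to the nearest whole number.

1075

Invert JC69: p = (3/4)(1 − e^(−4d/3)) = 0.75 × (1 − e^(-1.632)) = 0.75 × (1 − 0.195538) = 0.603347.
Expected differing sites = pL ≈ 0.603347 × 1781 = 1074.561007 ≈ 1075.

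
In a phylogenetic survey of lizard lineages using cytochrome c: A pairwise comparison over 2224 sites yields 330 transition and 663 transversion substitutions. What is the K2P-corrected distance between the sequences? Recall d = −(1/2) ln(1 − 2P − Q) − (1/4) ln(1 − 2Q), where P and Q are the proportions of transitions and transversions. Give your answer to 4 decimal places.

0.6785

P = 330/2224 ≈ 0.148381 and Q = 663/2224 ≈ 0.298112.
Under the Kimura two-parameter model, d = −½ ln(1 − 2P − Q) − ¼ ln(1 − 2Q).
1 − 2P − Q = 0.405126, giving −½ ln(0.405126) = 0.451779.
1 − 2Q = 0.403776, giving −¼ ln(0.403776) = 0.226724.
d = 0.451779 + 0.226724 = 0.678503.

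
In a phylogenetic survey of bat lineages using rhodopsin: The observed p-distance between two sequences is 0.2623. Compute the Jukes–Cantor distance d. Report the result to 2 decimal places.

d = −(3/4) ln(1 − 4p/3) = −0.75 ln(1 − 0.349733) = −0.75 ln(0.650267)
  = −0.75 × (-0.430372) = 0.322779 substitutions/site.

0.32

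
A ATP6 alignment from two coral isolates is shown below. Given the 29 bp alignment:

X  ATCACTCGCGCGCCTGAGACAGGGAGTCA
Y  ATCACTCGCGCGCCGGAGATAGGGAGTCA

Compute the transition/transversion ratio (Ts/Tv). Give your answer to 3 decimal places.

1.000

Transitions are A↔G and C↔T; transversions are all other mismatches.
Transitions: 1. Transversions: 1.
R = 1/1 = 1.000.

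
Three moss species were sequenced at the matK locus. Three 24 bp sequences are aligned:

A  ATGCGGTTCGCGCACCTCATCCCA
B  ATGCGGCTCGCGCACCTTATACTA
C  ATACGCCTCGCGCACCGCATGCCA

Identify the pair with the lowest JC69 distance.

A and B

A–B: 4/24 differ, p = 0.167, d = 0.188.
A–C: 5/24 differ, p = 0.208, d = 0.244.
B–C: 6/24 differ, p = 0.250, d = 0.304.
The smallest distance is between A and B.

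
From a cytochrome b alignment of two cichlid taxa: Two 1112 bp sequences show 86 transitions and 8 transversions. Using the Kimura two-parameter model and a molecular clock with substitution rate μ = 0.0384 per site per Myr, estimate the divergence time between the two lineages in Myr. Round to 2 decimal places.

P = 86/1112 ≈ 0.077338 and Q = 8/1112 ≈ 0.007194.
Under the Kimura two-parameter model, d = −½ ln(1 − 2P − Q) − ¼ ln(1 − 2Q).
1 − 2P − Q = 0.83813, giving −½ ln(0.83813) = 0.088291.
1 − 2Q = 0.985612, giving −¼ ln(0.985612) = 0.003623.
d = 0.088291 + 0.003623 = 0.091914.
Under a molecular clock d = 2μt, so t = d/(2μ) = 0.091914 / (2 × 0.0384) = 1.20 Myr.

1.20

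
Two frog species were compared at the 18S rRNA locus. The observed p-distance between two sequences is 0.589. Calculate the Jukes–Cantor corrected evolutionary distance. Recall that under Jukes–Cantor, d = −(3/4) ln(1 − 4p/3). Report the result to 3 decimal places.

d = −(3/4) ln(1 − 4p/3) = −0.75 ln(1 − 0.785333) = −0.75 ln(0.214667)
  = −0.75 × (-1.538667) = 1.154000 substitutions/site.

1.154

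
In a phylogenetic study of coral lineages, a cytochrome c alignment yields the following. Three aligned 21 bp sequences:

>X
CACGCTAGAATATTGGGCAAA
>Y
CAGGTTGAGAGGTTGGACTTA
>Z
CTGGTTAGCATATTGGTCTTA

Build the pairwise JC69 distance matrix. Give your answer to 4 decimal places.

d(X,Y) = 0.7557, d(X,Z) = 0.4408, d(Y,Z) = 0.4408

X–Y: 10/21 sites differ → p ≈ 0.47619, d = −0.75 ln(1 − 0.63492) = 0.755729 ≈ 0.7557.
X–Z: 7/21 sites differ → p ≈ 0.333333, d = −0.75 ln(1 − 0.444444) = 0.440839 ≈ 0.4408.
Y–Z: 7/21 sites differ → p ≈ 0.333333, d = −0.75 ln(1 − 0.444444) = 0.440839 ≈ 0.4408.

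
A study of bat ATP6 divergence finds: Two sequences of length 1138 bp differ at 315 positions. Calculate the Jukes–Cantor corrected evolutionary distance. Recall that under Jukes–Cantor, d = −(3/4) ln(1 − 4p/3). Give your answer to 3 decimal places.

p = 315/1138 ≈ 0.276801.
d = −(3/4) ln(1 − 4p/3) = −0.75 ln(1 − 0.369068) = −0.75 ln(0.630932)
  = −0.75 × (-0.460557) = 0.345418 substitutions/site.

0.345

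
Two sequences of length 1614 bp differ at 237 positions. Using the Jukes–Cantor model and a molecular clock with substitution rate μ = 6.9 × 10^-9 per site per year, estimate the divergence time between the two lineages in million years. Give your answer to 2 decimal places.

11.84

p = 237/1614 ≈ 0.14684.
d = −(3/4) ln(1 − 4p/3) = −0.75 ln(1 − 0.195787) = −0.75 ln(0.804213)
  = −0.75 × (-0.217891) = 0.163418 substitutions/site.
Under a molecular clock d = 2μt, so t = d/(2μ) = 0.163418 / (2 × 6.9 × 10^-9) = 11.84 million years.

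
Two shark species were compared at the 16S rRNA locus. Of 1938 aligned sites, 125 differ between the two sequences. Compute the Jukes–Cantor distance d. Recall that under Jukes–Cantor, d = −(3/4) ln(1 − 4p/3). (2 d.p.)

0.07

p = 125/1938 ≈ 0.064499.
d = −(3/4) ln(1 − 4p/3) = −0.75 ln(1 − 0.085999) = −0.75 ln(0.914001)
  = −0.75 × (-0.089924) = 0.067443 substitutions/site.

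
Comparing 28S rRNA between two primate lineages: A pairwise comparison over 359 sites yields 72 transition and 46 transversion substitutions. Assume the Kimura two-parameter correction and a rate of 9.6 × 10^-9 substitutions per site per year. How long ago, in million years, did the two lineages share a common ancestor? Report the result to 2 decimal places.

P = 72/359 ≈ 0.200557 and Q = 46/359 ≈ 0.128134.
Under the Kimura two-parameter model, d = −½ ln(1 − 2P − Q) − ¼ ln(1 − 2Q).
1 − 2P − Q = 0.470752, giving −½ ln(0.470752) = 0.376712.
1 − 2Q = 0.743732, giving −¼ ln(0.743732) = 0.074019.
d = 0.376712 + 0.074019 = 0.450731.
Under a molecular clock d = 2μt, so t = d/(2μ) = 0.450731 / (2 × 9.6 × 10^-9) = 23.48 million years.

23.48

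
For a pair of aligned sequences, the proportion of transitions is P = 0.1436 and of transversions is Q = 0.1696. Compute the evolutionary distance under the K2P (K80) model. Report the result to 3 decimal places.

Under the Kimura two-parameter model, d = −½ ln(1 − 2P − Q) − ¼ ln(1 − 2Q).
1 − 2P − Q = 0.5432, giving −½ ln(0.5432) = 0.305139.
1 − 2Q = 0.6608, giving −¼ ln(0.6608) = 0.103576.
d = 0.305139 + 0.103576 = 0.408715.

0.409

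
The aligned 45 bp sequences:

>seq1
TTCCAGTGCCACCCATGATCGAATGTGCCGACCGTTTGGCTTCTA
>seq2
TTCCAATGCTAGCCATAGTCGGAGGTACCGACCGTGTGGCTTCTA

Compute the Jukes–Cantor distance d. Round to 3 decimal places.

The sequences differ at 9 of 45 sites (6, 10, 12, 17, 18, 22, 24, 27, 36), so p = 9/45 = 0.2.
d = −(3/4) ln(1 − 4p/3) = −0.75 ln(1 − 0.266667) = −0.75 ln(0.733333)
  = −0.75 × (-0.310155) = 0.232616 substitutions/site.

0.233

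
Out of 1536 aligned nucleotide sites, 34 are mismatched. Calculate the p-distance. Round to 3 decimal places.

0.022

p = 34/1536 = 0.022135… ≈ 0.022 (to 3 d.p.).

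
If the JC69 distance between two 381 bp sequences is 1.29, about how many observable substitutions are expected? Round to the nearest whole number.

Invert JC69: p = (3/4)(1 − e^(−4d/3)) = 0.75 × (1 − e^(-1.72)) = 0.75 × (1 − 0.179066) = 0.615701.
Expected differing sites = pL ≈ 0.615701 × 381 = 234.582081 ≈ 235.

235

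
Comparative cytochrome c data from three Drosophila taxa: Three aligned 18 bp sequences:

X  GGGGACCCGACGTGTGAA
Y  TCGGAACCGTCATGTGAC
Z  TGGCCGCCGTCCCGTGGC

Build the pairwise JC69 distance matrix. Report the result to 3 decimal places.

X–Y: 6/18 sites differ → p ≈ 0.333333, d = −0.75 ln(1 − 0.444444) = 0.440839 ≈ 0.441.
X–Z: 9/18 sites differ → p = 0.5, d = −0.75 ln(1 − 0.666667) = 0.823960 ≈ 0.824.
Y–Z: 7/18 sites differ → p ≈ 0.388889, d = −0.75 ln(1 − 0.518519) = 0.548166 ≈ 0.548.

d(X,Y) = 0.441, d(X,Z) = 0.824, d(Y,Z) = 0.548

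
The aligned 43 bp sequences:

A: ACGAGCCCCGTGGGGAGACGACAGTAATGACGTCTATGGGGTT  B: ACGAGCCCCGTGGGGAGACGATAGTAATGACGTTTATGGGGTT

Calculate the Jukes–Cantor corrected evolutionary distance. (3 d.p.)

The sequences differ at 2 of 43 sites (22, 34), so p = 2/43 ≈ 0.046512.
d = −(3/4) ln(1 − 4p/3) = −0.75 ln(1 − 0.062016) = −0.75 ln(0.937984)
  = −0.75 × (-0.064022) = 0.048017 substitutions/site.

0.048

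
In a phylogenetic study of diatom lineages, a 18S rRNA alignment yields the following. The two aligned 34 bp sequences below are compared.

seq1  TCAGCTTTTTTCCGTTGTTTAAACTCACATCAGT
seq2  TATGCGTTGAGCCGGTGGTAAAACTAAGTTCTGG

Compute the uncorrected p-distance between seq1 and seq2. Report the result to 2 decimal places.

The sequences differ at 14 of 34 positions.
p = 14/34 = 0.411764… ≈ 0.41 (to 2 d.p.).

0.41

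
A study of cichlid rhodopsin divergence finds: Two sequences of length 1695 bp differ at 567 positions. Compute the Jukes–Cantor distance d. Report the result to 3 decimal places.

0.443

p = 567/1695 ≈ 0.334513.
d = −(3/4) ln(1 − 4p/3) = −0.75 ln(1 − 0.446017) = −0.75 ln(0.553983)
  = −0.75 × (-0.590621) = 0.442966 substitutions/site.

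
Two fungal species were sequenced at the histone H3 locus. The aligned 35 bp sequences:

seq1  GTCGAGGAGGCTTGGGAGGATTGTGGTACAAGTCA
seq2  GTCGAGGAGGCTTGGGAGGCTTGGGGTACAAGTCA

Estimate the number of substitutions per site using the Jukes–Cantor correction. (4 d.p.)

The sequences differ at 2 of 35 sites (20, 24), so p = 2/35 ≈ 0.057143.
d = −(3/4) ln(1 − 4p/3) = −0.75 ln(1 − 0.076191) = −0.75 ln(0.923809)
  = −0.75 × (-0.079250) = 0.059438 substitutions/site.

0.0594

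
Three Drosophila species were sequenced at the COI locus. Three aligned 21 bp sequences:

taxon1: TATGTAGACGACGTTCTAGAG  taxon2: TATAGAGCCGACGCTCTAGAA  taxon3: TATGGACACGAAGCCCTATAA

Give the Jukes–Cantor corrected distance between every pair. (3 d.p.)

taxon1–taxon2: 5/21 sites differ → p ≈ 0.238095, d = −0.75 ln(1 − 0.31746) = 0.286451 ≈ 0.286.
taxon1–taxon3: 7/21 sites differ → p ≈ 0.333333, d = −0.75 ln(1 − 0.444444) = 0.440839 ≈ 0.441.
taxon2–taxon3: 6/21 sites differ → p ≈ 0.285714, d = −0.75 ln(1 − 0.380952) = 0.359679 ≈ 0.360.

d(taxon1,taxon2) = 0.286, d(taxon1,taxon3) = 0.441, d(taxon2,taxon3) = 0.360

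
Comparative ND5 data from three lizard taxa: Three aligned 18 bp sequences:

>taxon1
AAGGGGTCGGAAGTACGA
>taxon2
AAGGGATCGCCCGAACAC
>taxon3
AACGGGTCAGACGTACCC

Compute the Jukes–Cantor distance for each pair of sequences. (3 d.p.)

d(taxon1,taxon2) = 0.548, d(taxon1,taxon3) = 0.347, d(taxon2,taxon3) = 0.548

taxon1–taxon2: 7/18 sites differ → p ≈ 0.388889, d = −0.75 ln(1 − 0.518519) = 0.548166 ≈ 0.548.
taxon1–taxon3: 5/18 sites differ → p ≈ 0.277778, d = −0.75 ln(1 − 0.370371) = 0.346968 ≈ 0.347.
taxon2–taxon3: 7/18 sites differ → p ≈ 0.388889, d = −0.75 ln(1 − 0.518519) = 0.548166 ≈ 0.548.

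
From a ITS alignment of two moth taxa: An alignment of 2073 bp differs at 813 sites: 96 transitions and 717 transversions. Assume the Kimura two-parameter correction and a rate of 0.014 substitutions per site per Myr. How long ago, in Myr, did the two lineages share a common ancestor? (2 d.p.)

20.81

P = 96/2073 ≈ 0.04631 and Q = 717/2073 ≈ 0.345876.
Under the Kimura two-parameter model, d = −½ ln(1 − 2P − Q) − ¼ ln(1 − 2Q).
1 − 2P − Q = 0.561504, giving −½ ln(0.561504) = 0.288568.
1 − 2Q = 0.308248, giving −¼ ln(0.308248) = 0.294213.
d = 0.288568 + 0.294213 = 0.582781.
Under a molecular clock d = 2μt, so t = d/(2μ) = 0.582781 / (2 × 0.014) = 20.81 Myr.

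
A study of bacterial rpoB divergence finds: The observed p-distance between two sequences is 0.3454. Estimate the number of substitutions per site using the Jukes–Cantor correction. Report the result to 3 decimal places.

d = −(3/4) ln(1 − 4p/3) = −0.75 ln(1 − 0.460533) = −0.75 ln(0.539467)
  = −0.75 × (-0.617174) = 0.462881 substitutions/site.

0.463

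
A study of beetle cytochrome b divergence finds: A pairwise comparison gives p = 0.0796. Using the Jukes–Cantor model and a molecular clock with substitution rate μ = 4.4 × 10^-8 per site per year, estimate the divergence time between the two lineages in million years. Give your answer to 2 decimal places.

d = −(3/4) ln(1 − 4p/3) = −0.75 ln(1 − 0.106133) = −0.75 ln(0.893867)
  = −0.75 × (-0.112198) = 0.084149 substitutions/site.
Under a molecular clock d = 2μt, so t = d/(2μ) = 0.084149 / (2 × 4.4 × 10^-8) = 0.96 million years.

0.96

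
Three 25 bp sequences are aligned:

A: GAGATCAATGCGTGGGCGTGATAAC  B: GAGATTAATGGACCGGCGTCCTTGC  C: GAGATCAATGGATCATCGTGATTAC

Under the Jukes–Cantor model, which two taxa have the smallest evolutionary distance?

A–B: 9/25 differ, p = 0.360, d = 0.490.
A–C: 6/25 differ, p = 0.240, d = 0.289.
B–C: 7/25 differ, p = 0.280, d = 0.351.
The smallest distance is between A and C.

A and C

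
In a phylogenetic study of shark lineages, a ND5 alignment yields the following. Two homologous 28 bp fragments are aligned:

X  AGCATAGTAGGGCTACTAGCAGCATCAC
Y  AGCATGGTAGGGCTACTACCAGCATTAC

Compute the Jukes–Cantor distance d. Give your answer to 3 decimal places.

The sequences differ at 3 of 28 sites (6, 19, 26), so p = 3/28 ≈ 0.107143.
d = −(3/4) ln(1 − 4p/3) = −0.75 ln(1 − 0.142857) = −0.75 ln(0.857143)
  = −0.75 × (-0.154151) = 0.115613 substitutions/site.

0.116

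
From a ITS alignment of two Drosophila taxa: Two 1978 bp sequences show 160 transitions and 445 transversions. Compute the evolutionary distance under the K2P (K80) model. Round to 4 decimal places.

P = 160/1978 ≈ 0.08089 and Q = 445/1978 ≈ 0.224975.
Under the Kimura two-parameter model, d = −½ ln(1 − 2P − Q) − ¼ ln(1 − 2Q).
1 − 2P − Q = 0.613245, giving −½ ln(0.613245) = 0.244495.
1 − 2Q = 0.55005, giving −¼ ln(0.55005) = 0.149437.
d = 0.244495 + 0.149437 = 0.393932.

0.3939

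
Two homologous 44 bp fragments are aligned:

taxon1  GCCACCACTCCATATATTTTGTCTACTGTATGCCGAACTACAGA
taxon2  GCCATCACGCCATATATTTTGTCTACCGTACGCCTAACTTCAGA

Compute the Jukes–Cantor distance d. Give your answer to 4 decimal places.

0.1505

The sequences differ at 6 of 44 sites (5, 9, 27, 31, 35, 40), so p = 6/44 ≈ 0.136364.
d = −(3/4) ln(1 − 4p/3) = −0.75 ln(1 − 0.181819) = −0.75 ln(0.818181)
  = −0.75 × (-0.200672) = 0.150504 substitutions/site.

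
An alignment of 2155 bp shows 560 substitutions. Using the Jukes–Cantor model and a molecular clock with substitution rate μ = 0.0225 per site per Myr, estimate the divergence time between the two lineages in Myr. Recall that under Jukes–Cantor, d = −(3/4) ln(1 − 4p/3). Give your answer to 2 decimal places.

7.09

p = 560/2155 ≈ 0.259861.
d = −(3/4) ln(1 − 4p/3) = −0.75 ln(1 − 0.346481) = −0.75 ln(0.653519)
  = −0.75 × (-0.425384) = 0.319038 substitutions/site.
Under a molecular clock d = 2μt, so t = d/(2μ) = 0.319038 / (2 × 0.0225) = 7.09 Myr.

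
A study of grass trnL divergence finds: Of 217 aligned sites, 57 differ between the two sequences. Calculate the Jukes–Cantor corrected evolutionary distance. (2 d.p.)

0.32

p = 57/217 ≈ 0.262673.
d = −(3/4) ln(1 − 4p/3) = −0.75 ln(1 − 0.350231) = −0.75 ln(0.649769)
  = −0.75 × (-0.431138) = 0.323354 substitutions/site.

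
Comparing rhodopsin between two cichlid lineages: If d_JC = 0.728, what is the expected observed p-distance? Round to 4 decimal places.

p = (3/4)(1 − e^(−4d/3)) = 0.75 × (1 − e^(-0.970667)) = 0.75 × (1 − 0.378830) = 0.465878.

0.4659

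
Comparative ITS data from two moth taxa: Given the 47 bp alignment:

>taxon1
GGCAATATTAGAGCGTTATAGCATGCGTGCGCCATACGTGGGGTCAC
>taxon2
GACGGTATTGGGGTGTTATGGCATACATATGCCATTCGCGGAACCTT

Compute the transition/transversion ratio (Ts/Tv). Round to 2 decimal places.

Transitions are A↔G and C↔T; transversions are all other mismatches.
Transitions: 16. Transversions: 2.
R = 16/2 = 8.00.

8.00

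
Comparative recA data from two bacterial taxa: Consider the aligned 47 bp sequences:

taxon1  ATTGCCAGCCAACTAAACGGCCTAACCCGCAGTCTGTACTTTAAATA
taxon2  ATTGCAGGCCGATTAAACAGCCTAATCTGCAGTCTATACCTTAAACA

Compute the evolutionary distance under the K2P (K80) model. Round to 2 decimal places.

Of 47 sites, 9 differences are transitions and 1 are transversions, so P = 9/47 ≈ 0.191489 and Q = 1/47 ≈ 0.021277.
Under the Kimura two-parameter model, d = −½ ln(1 − 2P − Q) − ¼ ln(1 − 2Q).
1 − 2P − Q = 0.595745, giving −½ ln(0.595745) = 0.258971.
1 − 2Q = 0.957446, giving −¼ ln(0.957446) = 0.010871.
d = 0.258971 + 0.010871 = 0.269842.

0.27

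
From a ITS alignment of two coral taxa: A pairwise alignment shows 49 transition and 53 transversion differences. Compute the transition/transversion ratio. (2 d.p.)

R = 49/53 = 0.924528… ≈ 0.92 (to 2 d.p.).

0.92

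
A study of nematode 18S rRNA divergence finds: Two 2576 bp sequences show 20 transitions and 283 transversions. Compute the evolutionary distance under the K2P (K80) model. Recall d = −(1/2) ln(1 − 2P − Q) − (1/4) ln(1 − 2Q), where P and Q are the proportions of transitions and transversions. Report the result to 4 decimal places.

P = 20/2576 ≈ 0.007764 and Q = 283/2576 ≈ 0.10986.
Under the Kimura two-parameter model, d = −½ ln(1 − 2P − Q) − ¼ ln(1 − 2Q).
1 − 2P − Q = 0.874612, giving −½ ln(0.874612) = 0.066987.
1 − 2Q = 0.78028, giving −¼ ln(0.78028) = 0.062026.
d = 0.066987 + 0.062026 = 0.129013.

0.1290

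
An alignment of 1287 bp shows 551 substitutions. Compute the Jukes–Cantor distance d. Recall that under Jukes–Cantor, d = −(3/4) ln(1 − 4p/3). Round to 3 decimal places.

0.634

p = 551/1287 ≈ 0.428127.
d = −(3/4) ln(1 − 4p/3) = −0.75 ln(1 − 0.570836) = −0.75 ln(0.429164)
  = −0.75 × (-0.845916) = 0.634437 substitutions/site.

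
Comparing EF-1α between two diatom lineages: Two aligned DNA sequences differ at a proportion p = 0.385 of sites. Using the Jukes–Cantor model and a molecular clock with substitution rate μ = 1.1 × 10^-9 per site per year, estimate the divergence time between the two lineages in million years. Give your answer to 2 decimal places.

d = −(3/4) ln(1 − 4p/3) = −0.75 ln(1 − 0.513333) = −0.75 ln(0.486667)
  = −0.75 × (-0.720175) = 0.540131 substitutions/site.
Under a molecular clock d = 2μt, so t = d/(2μ) = 0.540131 / (2 × 1.1 × 10^-9) = 245.51 million years.

245.51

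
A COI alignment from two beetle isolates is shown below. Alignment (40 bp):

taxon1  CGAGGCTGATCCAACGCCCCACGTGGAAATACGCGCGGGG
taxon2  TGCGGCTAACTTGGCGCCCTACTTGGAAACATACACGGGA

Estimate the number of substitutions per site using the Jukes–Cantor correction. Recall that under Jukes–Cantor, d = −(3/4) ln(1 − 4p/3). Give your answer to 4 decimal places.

0.5199

The sequences differ at 15 of 40 sites, so p = 15/40 = 0.375.
d = −(3/4) ln(1 − 4p/3) = −0.75 ln(1 − 0.5) = −0.75 ln(0.5)
  = −0.75 × (-0.693147) = 0.519860 substitutions/site.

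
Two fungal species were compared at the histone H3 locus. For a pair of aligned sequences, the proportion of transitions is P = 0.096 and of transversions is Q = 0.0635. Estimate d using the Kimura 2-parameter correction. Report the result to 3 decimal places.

Under the Kimura two-parameter model, d = −½ ln(1 − 2P − Q) − ¼ ln(1 − 2Q).
1 − 2P − Q = 0.7445, giving −½ ln(0.7445) = 0.147521.
1 − 2Q = 0.873, giving −¼ ln(0.873) = 0.033955.
d = 0.147521 + 0.033955 = 0.181476.

0.181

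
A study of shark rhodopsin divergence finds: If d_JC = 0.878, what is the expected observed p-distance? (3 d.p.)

0.517

p = (3/4)(1 − e^(−4d/3)) = 0.75 × (1 − e^(-1.170667)) = 0.75 × (1 − 0.310160) = 0.517380.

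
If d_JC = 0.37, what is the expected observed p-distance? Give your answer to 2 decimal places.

0.29

p = (3/4)(1 − e^(−4d/3)) = 0.75 × (1 − e^(-0.493333)) = 0.75 × (1 − 0.610588) = 0.292059.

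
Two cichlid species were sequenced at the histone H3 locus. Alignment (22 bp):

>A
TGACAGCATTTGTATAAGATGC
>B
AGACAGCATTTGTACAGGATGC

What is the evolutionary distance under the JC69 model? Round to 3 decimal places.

The sequences differ at 3 of 22 sites (1, 15, 17), so p = 3/22 ≈ 0.136364.
d = −(3/4) ln(1 − 4p/3) = −0.75 ln(1 − 0.181819) = −0.75 ln(0.818181)
  = −0.75 × (-0.200672) = 0.150504 substitutions/site.

0.151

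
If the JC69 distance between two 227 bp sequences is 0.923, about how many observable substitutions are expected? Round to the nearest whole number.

Invert JC69: p = (3/4)(1 − e^(−4d/3)) = 0.75 × (1 − e^(-1.230667)) = 0.75 × (1 − 0.292098) = 0.530927.
Expected differing sites = pL ≈ 0.530927 × 227 = 120.520429 ≈ 121.

121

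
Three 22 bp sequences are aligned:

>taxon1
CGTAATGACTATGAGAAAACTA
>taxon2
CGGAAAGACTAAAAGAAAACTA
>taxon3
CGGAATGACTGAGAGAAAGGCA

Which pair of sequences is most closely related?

taxon1 and taxon2

taxon1–taxon2: 4/22 differ, p = 0.182, d = 0.208.
taxon1–taxon3: 6/22 differ, p = 0.273, d = 0.339.
taxon2–taxon3: 6/22 differ, p = 0.273, d = 0.339.
The smallest distance is between taxon1 and taxon2.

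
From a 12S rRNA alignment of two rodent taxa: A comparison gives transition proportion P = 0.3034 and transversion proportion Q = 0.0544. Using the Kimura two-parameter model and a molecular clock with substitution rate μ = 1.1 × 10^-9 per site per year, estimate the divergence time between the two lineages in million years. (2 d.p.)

Under the Kimura two-parameter model, d = −½ ln(1 − 2P − Q) − ¼ ln(1 − 2Q).
1 − 2P − Q = 0.3388, giving −½ ln(0.3388) = 0.541173.
1 − 2Q = 0.8912, giving −¼ ln(0.8912) = 0.028797.
d = 0.541173 + 0.028797 = 0.569970.
Under a molecular clock d = 2μt, so t = d/(2μ) = 0.569970 / (2 × 1.1 × 10^-9) = 259.08 million years.

259.08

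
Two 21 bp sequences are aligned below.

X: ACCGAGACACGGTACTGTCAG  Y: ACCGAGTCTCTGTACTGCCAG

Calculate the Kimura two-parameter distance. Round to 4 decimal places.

Of 21 sites, 1 differences are transitions and 3 are transversions, so P = 1/21 ≈ 0.047619 and Q = 3/21 ≈ 0.142857.
Under the Kimura two-parameter model, d = −½ ln(1 − 2P − Q) − ¼ ln(1 − 2Q).
1 − 2P − Q = 0.761905, giving −½ ln(0.761905) = 0.135967.
1 − 2Q = 0.714286, giving −¼ ln(0.714286) = 0.084118.
d = 0.135967 + 0.084118 = 0.220085.

0.2201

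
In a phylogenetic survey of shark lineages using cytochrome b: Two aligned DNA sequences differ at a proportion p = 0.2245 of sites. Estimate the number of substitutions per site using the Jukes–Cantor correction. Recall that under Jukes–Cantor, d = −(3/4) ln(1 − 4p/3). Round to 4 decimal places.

d = −(3/4) ln(1 − 4p/3) = −0.75 ln(1 − 0.299333) = −0.75 ln(0.700667)
  = −0.75 × (-0.355723) = 0.266792 substitutions/site.

0.2668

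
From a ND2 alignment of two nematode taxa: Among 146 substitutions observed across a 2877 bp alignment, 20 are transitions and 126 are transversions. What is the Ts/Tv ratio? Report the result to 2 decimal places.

R = 20/126 = 0.158730… ≈ 0.16 (to 2 d.p.).

0.16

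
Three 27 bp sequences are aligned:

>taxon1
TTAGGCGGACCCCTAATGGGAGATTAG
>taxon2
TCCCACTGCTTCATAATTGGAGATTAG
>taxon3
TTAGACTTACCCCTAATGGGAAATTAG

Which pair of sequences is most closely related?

taxon1 and taxon3

taxon1–taxon2: 10/27 differ, p = 0.370, d = 0.511.
taxon1–taxon3: 4/27 differ, p = 0.148, d = 0.165.
taxon2–taxon3: 10/27 differ, p = 0.370, d = 0.511.
The smallest distance is between taxon1 and taxon3.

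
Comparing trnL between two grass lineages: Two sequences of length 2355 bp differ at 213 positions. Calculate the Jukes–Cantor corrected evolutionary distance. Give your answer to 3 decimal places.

p = 213/2355 ≈ 0.090446.
d = −(3/4) ln(1 − 4p/3) = −0.75 ln(1 − 0.120595) = −0.75 ln(0.879405)
  = −0.75 × (-0.128510) = 0.096383 substitutions/site.

0.096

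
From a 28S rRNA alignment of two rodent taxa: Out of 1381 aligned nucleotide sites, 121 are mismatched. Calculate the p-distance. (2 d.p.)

p = 121/1381 = 0.087617… ≈ 0.09 (to 2 d.p.).

0.09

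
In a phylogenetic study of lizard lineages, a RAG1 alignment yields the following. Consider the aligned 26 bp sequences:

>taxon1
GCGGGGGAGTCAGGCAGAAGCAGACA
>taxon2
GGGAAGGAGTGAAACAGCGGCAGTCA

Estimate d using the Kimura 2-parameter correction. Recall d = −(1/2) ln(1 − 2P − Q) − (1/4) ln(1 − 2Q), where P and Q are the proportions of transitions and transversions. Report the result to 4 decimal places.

Of 26 sites, 5 differences are transitions and 4 are transversions, so P = 5/26 ≈ 0.192308 and Q = 4/26 ≈ 0.153846.
Under the Kimura two-parameter model, d = −½ ln(1 − 2P − Q) − ¼ ln(1 − 2Q).
1 − 2P − Q = 0.461538, giving −½ ln(0.461538) = 0.386595.
1 − 2Q = 0.692308, giving −¼ ln(0.692308) = 0.091931.
d = 0.386595 + 0.091931 = 0.478526.

0.4785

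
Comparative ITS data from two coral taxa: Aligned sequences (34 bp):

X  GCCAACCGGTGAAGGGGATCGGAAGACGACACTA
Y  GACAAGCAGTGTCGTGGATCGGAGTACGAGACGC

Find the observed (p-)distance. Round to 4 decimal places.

0.3235

The sequences differ at 11 of 34 positions.
p = 11/34 = 0.323529… ≈ 0.3235 (to 4 d.p.).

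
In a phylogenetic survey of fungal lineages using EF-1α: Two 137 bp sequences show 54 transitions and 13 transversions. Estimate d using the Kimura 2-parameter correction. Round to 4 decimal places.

P = 54/137 ≈ 0.394161 and Q = 13/137 ≈ 0.094891.
Under the Kimura two-parameter model, d = −½ ln(1 − 2P − Q) − ¼ ln(1 − 2Q).
1 − 2P − Q = 0.116787, giving −½ ln(0.116787) = 1.073702.
1 − 2Q = 0.810218, giving −¼ ln(0.810218) = 0.052613.
d = 1.073702 + 0.052613 = 1.126315.

1.1263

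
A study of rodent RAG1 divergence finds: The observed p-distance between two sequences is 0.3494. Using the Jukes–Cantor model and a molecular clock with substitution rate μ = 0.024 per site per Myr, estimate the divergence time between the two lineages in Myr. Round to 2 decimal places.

d = −(3/4) ln(1 − 4p/3) = −0.75 ln(1 − 0.465867) = −0.75 ln(0.534133)
  = −0.75 × (-0.627110) = 0.470333 substitutions/site.
Under a molecular clock d = 2μt, so t = d/(2μ) = 0.470333 / (2 × 0.024) = 9.80 Myr.

9.80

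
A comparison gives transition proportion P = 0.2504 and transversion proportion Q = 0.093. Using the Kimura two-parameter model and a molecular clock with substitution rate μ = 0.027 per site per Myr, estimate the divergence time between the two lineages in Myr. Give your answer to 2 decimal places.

9.29

Under the Kimura two-parameter model, d = −½ ln(1 − 2P − Q) − ¼ ln(1 − 2Q).
1 − 2P − Q = 0.4062, giving −½ ln(0.4062) = 0.450455.
1 − 2Q = 0.814, giving −¼ ln(0.814) = 0.051449.
d = 0.450455 + 0.051449 = 0.501904.
Under a molecular clock d = 2μt, so t = d/(2μ) = 0.501904 / (2 × 0.027) = 9.29 Myr.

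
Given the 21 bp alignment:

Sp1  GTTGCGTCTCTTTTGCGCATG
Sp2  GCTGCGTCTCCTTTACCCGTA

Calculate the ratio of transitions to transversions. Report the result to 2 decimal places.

Transitions are A↔G and C↔T; transversions are all other mismatches.
Transitions: 5. Transversions: 1.
R = 5/1 = 5.00.

5.00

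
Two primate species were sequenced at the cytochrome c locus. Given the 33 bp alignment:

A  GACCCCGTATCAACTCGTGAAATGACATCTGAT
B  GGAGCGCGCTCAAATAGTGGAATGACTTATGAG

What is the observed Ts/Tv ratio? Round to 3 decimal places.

0.182

Transitions are A↔G and C↔T; transversions are all other mismatches.
Transitions: 2. Transversions: 11.
R = 2/11 = 0.181818… ≈ 0.182 (to 3 d.p.).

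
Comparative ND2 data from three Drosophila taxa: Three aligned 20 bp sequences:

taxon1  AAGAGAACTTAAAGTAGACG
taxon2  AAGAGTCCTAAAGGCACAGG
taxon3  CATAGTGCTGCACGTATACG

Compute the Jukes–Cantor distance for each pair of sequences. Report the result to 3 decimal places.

d(taxon1,taxon2) = 0.471, d(taxon1,taxon3) = 0.572, d(taxon2,taxon3) = 0.687

taxon1–taxon2: 7/20 sites differ → p = 0.35, d = −0.75 ln(1 − 0.466667) = 0.471457 ≈ 0.471.
taxon1–taxon3: 8/20 sites differ → p = 0.4, d = −0.75 ln(1 − 0.533333) = 0.571605 ≈ 0.572.
taxon2–taxon3: 9/20 sites differ → p = 0.45, d = −0.75 ln(1 − 0.6) = 0.687218 ≈ 0.687.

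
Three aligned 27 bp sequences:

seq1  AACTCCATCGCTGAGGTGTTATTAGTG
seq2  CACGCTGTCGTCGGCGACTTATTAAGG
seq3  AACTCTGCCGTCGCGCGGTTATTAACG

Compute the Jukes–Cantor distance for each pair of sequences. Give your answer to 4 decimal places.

seq1–seq2: 12/27 sites differ → p ≈ 0.444444, d = −0.75 ln(1 − 0.592592) = 0.673455 ≈ 0.6735.
seq1–seq3: 10/27 sites differ → p ≈ 0.37037, d = −0.75 ln(1 − 0.493827) = 0.510658 ≈ 0.5107.
seq2–seq3: 9/27 sites differ → p ≈ 0.333333, d = −0.75 ln(1 − 0.444444) = 0.440839 ≈ 0.4408.

d(seq1,seq2) = 0.6735, d(seq1,seq3) = 0.5107, d(seq2,seq3) = 0.4408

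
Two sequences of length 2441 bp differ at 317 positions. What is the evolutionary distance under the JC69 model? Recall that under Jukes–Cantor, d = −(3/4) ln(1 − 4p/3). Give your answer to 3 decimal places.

0.143

p = 317/2441 ≈ 0.129865.
d = −(3/4) ln(1 − 4p/3) = −0.75 ln(1 − 0.173153) = −0.75 ln(0.826847)
  = −0.75 × (-0.190136) = 0.142602 substitutions/site.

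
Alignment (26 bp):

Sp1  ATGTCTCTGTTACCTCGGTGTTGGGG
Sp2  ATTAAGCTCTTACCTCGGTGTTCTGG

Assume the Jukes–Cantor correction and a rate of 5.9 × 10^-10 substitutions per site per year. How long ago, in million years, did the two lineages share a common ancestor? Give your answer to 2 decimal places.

The sequences differ at 7 of 26 sites (3, 4, 5, 6, 9, 23, 24), so p = 7/26 ≈ 0.269231.
d = −(3/4) ln(1 − 4p/3) = −0.75 ln(1 − 0.358975) = −0.75 ln(0.641025)
  = −0.75 × (-0.444687) = 0.333515 substitutions/site.
Under a molecular clock d = 2μt, so t = d/(2μ) = 0.333515 / (2 × 5.9 × 10^-10) = 282.64 million years.

282.64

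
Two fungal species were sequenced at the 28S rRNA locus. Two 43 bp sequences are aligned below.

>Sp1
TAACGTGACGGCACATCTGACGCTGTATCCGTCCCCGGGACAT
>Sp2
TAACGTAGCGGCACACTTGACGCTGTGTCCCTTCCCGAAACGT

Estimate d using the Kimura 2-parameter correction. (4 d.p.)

Of 43 sites, 9 differences are transitions and 1 are transversions, so P = 9/43 ≈ 0.209302 and Q = 1/43 ≈ 0.023256.
Under the Kimura two-parameter model, d = −½ ln(1 − 2P − Q) − ¼ ln(1 − 2Q).
1 − 2P − Q = 0.55814, giving −½ ln(0.55814) = 0.291573.
1 − 2Q = 0.953488, giving −¼ ln(0.953488) = 0.011907.
d = 0.291573 + 0.011907 = 0.303480.

0.3035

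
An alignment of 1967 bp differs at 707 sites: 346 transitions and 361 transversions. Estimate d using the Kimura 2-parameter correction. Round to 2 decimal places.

P = 346/1967 ≈ 0.175902 and Q = 361/1967 ≈ 0.183528.
Under the Kimura two-parameter model, d = −½ ln(1 − 2P − Q) − ¼ ln(1 − 2Q).
1 − 2P − Q = 0.464668, giving −½ ln(0.464668) = 0.383216.
1 − 2Q = 0.632944, giving −¼ ln(0.632944) = 0.114343.
d = 0.383216 + 0.114343 = 0.497559.

0.50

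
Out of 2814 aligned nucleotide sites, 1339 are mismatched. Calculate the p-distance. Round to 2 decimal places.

0.48

p = 1339/2814 = 0.475835… ≈ 0.48 (to 2 d.p.).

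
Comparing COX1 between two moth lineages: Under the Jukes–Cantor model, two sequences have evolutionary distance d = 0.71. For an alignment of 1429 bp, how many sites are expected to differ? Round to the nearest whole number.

Invert JC69: p = (3/4)(1 − e^(−4d/3)) = 0.75 × (1 − e^(-0.946667)) = 0.75 × (1 − 0.388032) = 0.458976.
Expected differing sites = pL ≈ 0.458976 × 1429 = 655.876704 ≈ 656.

656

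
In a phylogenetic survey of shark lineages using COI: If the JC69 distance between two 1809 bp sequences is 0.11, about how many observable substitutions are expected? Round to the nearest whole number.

185

Invert JC69: p = (3/4)(1 − e^(−4d/3)) = 0.75 × (1 − e^(-0.146667)) = 0.75 × (1 − 0.863582) = 0.102314.
Expected differing sites = pL ≈ 0.102314 × 1809 = 185.086026 ≈ 185.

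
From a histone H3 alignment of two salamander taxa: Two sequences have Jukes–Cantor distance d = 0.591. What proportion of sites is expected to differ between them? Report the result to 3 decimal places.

p = (3/4)(1 − e^(−4d/3)) = 0.75 × (1 − e^(-0.788)) = 0.75 × (1 − 0.454753) = 0.408935.

0.409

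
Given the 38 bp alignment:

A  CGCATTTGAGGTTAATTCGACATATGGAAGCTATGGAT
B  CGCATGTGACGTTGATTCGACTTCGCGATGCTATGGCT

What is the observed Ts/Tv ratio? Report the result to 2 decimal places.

0.13

Transitions are A↔G and C↔T; transversions are all other mismatches.
Transitions: 1. Transversions: 8.
R = 1/8 = 0.125 ≈ 0.13 (to 2 d.p.).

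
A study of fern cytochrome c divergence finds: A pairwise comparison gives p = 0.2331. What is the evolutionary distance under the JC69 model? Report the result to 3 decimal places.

d = −(3/4) ln(1 − 4p/3) = −0.75 ln(1 − 0.3108) = −0.75 ln(0.6892)
  = −0.75 × (-0.372224) = 0.279168 substitutions/site.

0.279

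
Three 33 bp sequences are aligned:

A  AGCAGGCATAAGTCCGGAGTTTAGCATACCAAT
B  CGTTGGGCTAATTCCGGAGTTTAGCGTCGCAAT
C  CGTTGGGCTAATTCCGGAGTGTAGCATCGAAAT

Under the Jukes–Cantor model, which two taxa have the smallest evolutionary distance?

A–B: 9/33 differ, p = 0.273, d = 0.339.
A–C: 10/33 differ, p = 0.303, d = 0.388.
B–C: 3/33 differ, p = 0.091, d = 0.097.
The smallest distance is between B and C.

B and C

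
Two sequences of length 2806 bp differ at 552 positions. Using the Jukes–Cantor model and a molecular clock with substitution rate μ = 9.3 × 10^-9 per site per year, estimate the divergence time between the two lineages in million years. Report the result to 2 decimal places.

p = 552/2806 ≈ 0.196721.
d = −(3/4) ln(1 − 4p/3) = −0.75 ln(1 − 0.262295) = −0.75 ln(0.737705)
  = −0.75 × (-0.304211) = 0.228158 substitutions/site.
Under a molecular clock d = 2μt, so t = d/(2μ) = 0.228158 / (2 × 9.3 × 10^-9) = 12.27 million years.

12.27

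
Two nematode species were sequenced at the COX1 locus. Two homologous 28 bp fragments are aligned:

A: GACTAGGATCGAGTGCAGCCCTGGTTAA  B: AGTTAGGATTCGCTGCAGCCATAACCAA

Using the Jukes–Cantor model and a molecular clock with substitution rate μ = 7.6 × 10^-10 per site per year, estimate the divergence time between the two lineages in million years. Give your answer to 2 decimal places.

418.07

The sequences differ at 12 of 28 sites, so p = 12/28 ≈ 0.428571.
d = −(3/4) ln(1 − 4p/3) = −0.75 ln(1 − 0.571428) = −0.75 ln(0.428572)
  = −0.75 × (-0.847297) = 0.635473 substitutions/site.
Under a molecular clock d = 2μt, so t = d/(2μ) = 0.635473 / (2 × 7.6 × 10^-10) = 418.07 million years.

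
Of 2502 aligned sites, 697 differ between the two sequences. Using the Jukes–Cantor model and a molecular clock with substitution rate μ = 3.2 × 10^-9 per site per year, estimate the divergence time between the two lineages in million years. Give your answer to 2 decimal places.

p = 697/2502 ≈ 0.278577.
d = −(3/4) ln(1 − 4p/3) = −0.75 ln(1 − 0.371436) = −0.75 ln(0.628564)
  = −0.75 × (-0.464317) = 0.348238 substitutions/site.
Under a molecular clock d = 2μt, so t = d/(2μ) = 0.348238 / (2 × 3.2 × 10^-9) = 54.41 million years.

54.41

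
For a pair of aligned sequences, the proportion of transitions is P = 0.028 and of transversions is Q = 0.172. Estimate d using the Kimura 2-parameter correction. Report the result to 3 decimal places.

0.235

Under the Kimura two-parameter model, d = −½ ln(1 − 2P − Q) − ¼ ln(1 − 2Q).
1 − 2P − Q = 0.772, giving −½ ln(0.772) = 0.129385.
1 − 2Q = 0.656, giving −¼ ln(0.656) = 0.105399.
d = 0.129385 + 0.105399 = 0.234784.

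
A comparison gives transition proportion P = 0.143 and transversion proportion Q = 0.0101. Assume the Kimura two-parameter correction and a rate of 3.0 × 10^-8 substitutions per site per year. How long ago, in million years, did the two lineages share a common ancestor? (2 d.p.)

Under the Kimura two-parameter model, d = −½ ln(1 − 2P − Q) − ¼ ln(1 − 2Q).
1 − 2P − Q = 0.7039, giving −½ ln(0.7039) = 0.175559.
1 − 2Q = 0.9798, giving −¼ ln(0.9798) = 0.005102.
d = 0.175559 + 0.005102 = 0.180661.
Under a molecular clock d = 2μt, so t = d/(2μ) = 0.180661 / (2 × 3.0 × 10^-8) = 3.01 million years.

3.01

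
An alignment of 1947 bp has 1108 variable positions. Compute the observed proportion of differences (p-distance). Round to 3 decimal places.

0.569

p = 1108/1947 = 0.569080… ≈ 0.569 (to 3 d.p.).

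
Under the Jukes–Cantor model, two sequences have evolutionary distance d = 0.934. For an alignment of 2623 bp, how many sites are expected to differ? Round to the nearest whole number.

1401

Invert JC69: p = (3/4)(1 − e^(−4d/3)) = 0.75 × (1 − e^(-1.245333)) = 0.75 × (1 − 0.287845) = 0.534116.
Expected differing sites = pL ≈ 0.534116 × 2623 = 1400.986268 ≈ 1401.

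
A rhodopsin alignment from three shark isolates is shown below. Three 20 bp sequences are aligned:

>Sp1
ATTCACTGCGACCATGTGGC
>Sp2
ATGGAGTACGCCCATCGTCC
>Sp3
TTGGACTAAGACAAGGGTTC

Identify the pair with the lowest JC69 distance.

Sp2 and Sp3

Sp1–Sp2: 9/20 differ, p = 0.450, d = 0.687.
Sp1–Sp3: 10/20 differ, p = 0.500, d = 0.824.
Sp2–Sp3: 8/20 differ, p = 0.400, d = 0.572.
The smallest distance is between Sp2 and Sp3.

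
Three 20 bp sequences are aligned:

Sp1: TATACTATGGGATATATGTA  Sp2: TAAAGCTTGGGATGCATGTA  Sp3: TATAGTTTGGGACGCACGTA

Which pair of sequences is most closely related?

Sp1–Sp2: 6/20 differ, p = 0.300, d = 0.383.
Sp1–Sp3: 6/20 differ, p = 0.300, d = 0.383.
Sp2–Sp3: 4/20 differ, p = 0.200, d = 0.233.
The smallest distance is between Sp2 and Sp3.

Sp2 and Sp3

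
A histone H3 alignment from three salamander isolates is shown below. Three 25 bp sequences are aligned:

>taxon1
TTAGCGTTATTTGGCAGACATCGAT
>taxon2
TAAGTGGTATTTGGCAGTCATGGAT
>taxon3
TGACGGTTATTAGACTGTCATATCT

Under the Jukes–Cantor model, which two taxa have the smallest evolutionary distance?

taxon1 and taxon2

taxon1–taxon2: 5/25 differ, p = 0.200, d = 0.233.
taxon1–taxon3: 10/25 differ, p = 0.400, d = 0.572.
taxon2–taxon3: 10/25 differ, p = 0.400, d = 0.572.
The smallest distance is between taxon1 and taxon2.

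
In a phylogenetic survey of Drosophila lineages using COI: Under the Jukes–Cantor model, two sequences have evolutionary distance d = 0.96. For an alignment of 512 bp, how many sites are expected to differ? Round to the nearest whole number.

277

Invert JC69: p = (3/4)(1 − e^(−4d/3)) = 0.75 × (1 − e^(-1.28)) = 0.75 × (1 − 0.278037) = 0.541472.
Expected differing sites = pL ≈ 0.541472 × 512 = 277.233664 ≈ 277.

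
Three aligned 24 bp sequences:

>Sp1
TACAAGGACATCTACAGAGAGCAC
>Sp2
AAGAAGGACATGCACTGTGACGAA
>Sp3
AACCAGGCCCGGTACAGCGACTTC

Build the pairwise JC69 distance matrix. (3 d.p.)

Sp1–Sp2: 9/24 sites differ → p = 0.375, d = −0.75 ln(1 − 0.5) = 0.519860 ≈ 0.520.
Sp1–Sp3: 10/24 sites differ → p ≈ 0.416667, d = −0.75 ln(1 − 0.555556) = 0.608198 ≈ 0.608.
Sp2–Sp3: 11/24 sites differ → p ≈ 0.458333, d = −0.75 ln(1 − 0.611111) = 0.708346 ≈ 0.708.

d(Sp1,Sp2) = 0.520, d(Sp1,Sp3) = 0.608, d(Sp2,Sp3) = 0.708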